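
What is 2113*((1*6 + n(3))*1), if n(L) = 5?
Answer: 23243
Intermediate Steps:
2113*((1*6 + n(3))*1) = 2113*((1*6 + 5)*1) = 2113*((6 + 5)*1) = 2113*(11*1) = 2113*11 = 23243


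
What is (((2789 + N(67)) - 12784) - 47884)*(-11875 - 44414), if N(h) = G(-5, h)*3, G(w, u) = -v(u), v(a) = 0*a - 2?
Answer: 3257613297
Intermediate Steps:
v(a) = -2 (v(a) = 0 - 2 = -2)
G(w, u) = 2 (G(w, u) = -1*(-2) = 2)
N(h) = 6 (N(h) = 2*3 = 6)
(((2789 + N(67)) - 12784) - 47884)*(-11875 - 44414) = (((2789 + 6) - 12784) - 47884)*(-11875 - 44414) = ((2795 - 12784) - 47884)*(-56289) = (-9989 - 47884)*(-56289) = -57873*(-56289) = 3257613297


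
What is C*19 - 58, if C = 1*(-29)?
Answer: -609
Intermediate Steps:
C = -29
C*19 - 58 = -29*19 - 58 = -551 - 58 = -609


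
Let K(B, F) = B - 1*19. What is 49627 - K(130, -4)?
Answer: 49516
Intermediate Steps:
K(B, F) = -19 + B (K(B, F) = B - 19 = -19 + B)
49627 - K(130, -4) = 49627 - (-19 + 130) = 49627 - 1*111 = 49627 - 111 = 49516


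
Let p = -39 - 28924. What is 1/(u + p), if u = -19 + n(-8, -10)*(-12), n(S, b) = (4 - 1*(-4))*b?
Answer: -1/28022 ≈ -3.5686e-5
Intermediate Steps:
p = -28963
n(S, b) = 8*b (n(S, b) = (4 + 4)*b = 8*b)
u = 941 (u = -19 + (8*(-10))*(-12) = -19 - 80*(-12) = -19 + 960 = 941)
1/(u + p) = 1/(941 - 28963) = 1/(-28022) = -1/28022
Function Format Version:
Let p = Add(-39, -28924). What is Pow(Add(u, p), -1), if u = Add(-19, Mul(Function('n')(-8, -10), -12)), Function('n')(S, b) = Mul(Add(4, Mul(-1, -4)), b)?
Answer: Rational(-1, 28022) ≈ -3.5686e-5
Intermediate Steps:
p = -28963
Function('n')(S, b) = Mul(8, b) (Function('n')(S, b) = Mul(Add(4, 4), b) = Mul(8, b))
u = 941 (u = Add(-19, Mul(Mul(8, -10), -12)) = Add(-19, Mul(-80, -12)) = Add(-19, 960) = 941)
Pow(Add(u, p), -1) = Pow(Add(941, -28963), -1) = Pow(-28022, -1) = Rational(-1, 28022)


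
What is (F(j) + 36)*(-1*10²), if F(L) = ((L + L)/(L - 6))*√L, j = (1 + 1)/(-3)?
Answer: -3600 - 20*I*√6/3 ≈ -3600.0 - 16.33*I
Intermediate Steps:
j = -⅔ (j = 2*(-⅓) = -⅔ ≈ -0.66667)
F(L) = 2*L^(3/2)/(-6 + L) (F(L) = ((2*L)/(-6 + L))*√L = (2*L/(-6 + L))*√L = 2*L^(3/2)/(-6 + L))
(F(j) + 36)*(-1*10²) = (2*(-⅔)^(3/2)/(-6 - ⅔) + 36)*(-1*10²) = (2*(-2*I*√6/9)/(-20/3) + 36)*(-1*100) = (2*(-2*I*√6/9)*(-3/20) + 36)*(-100) = (I*√6/15 + 36)*(-100) = (36 + I*√6/15)*(-100) = -3600 - 20*I*√6/3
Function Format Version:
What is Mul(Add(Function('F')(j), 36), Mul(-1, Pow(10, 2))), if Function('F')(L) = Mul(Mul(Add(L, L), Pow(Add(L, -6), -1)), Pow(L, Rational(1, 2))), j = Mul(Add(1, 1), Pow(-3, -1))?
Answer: Add(-3600, Mul(Rational(-20, 3), I, Pow(6, Rational(1, 2)))) ≈ Add(-3600.0, Mul(-16.330, I))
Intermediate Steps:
j = Rational(-2, 3) (j = Mul(2, Rational(-1, 3)) = Rational(-2, 3) ≈ -0.66667)
Function('F')(L) = Mul(2, Pow(L, Rational(3, 2)), Pow(Add(-6, L), -1)) (Function('F')(L) = Mul(Mul(Mul(2, L), Pow(Add(-6, L), -1)), Pow(L, Rational(1, 2))) = Mul(Mul(2, L, Pow(Add(-6, L), -1)), Pow(L, Rational(1, 2))) = Mul(2, Pow(L, Rational(3, 2)), Pow(Add(-6, L), -1)))
Mul(Add(Function('F')(j), 36), Mul(-1, Pow(10, 2))) = Mul(Add(Mul(2, Pow(Rational(-2, 3), Rational(3, 2)), Pow(Add(-6, Rational(-2, 3)), -1)), 36), Mul(-1, Pow(10, 2))) = Mul(Add(Mul(2, Mul(Rational(-2, 9), I, Pow(6, Rational(1, 2))), Pow(Rational(-20, 3), -1)), 36), Mul(-1, 100)) = Mul(Add(Mul(2, Mul(Rational(-2, 9), I, Pow(6, Rational(1, 2))), Rational(-3, 20)), 36), -100) = Mul(Add(Mul(Rational(1, 15), I, Pow(6, Rational(1, 2))), 36), -100) = Mul(Add(36, Mul(Rational(1, 15), I, Pow(6, Rational(1, 2)))), -100) = Add(-3600, Mul(Rational(-20, 3), I, Pow(6, Rational(1, 2))))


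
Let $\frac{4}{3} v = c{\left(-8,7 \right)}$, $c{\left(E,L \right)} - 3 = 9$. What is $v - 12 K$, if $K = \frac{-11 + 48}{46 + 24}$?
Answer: $\frac{93}{35} \approx 2.6571$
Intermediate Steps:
$K = \frac{37}{70} \approx 0.52857$
$c{\left(E,L \right)} = 12$ ($c{\left(E,L \right)} = 3 + 9 = 12$)
$v = 9$ ($v = \frac{3}{4} \cdot 12 = 9$)
$v - 12 K = 9 - \frac{222}{35} = \frac{93}{35}$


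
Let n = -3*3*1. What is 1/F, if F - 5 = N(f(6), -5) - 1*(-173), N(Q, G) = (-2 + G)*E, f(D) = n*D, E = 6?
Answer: 1/136 ≈ 0.0073529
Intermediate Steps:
n = -9 (n = -9*1 = -9)
f(D) = -9*D
N(Q, G) = -12 + 6*G (N(Q, G) = (-2 + G)*6 = -12 + 6*G)
F = 136 (F = 5 + ((-12 + 6*(-5)) - 1*(-173)) = 5 + ((-12 - 30) + 173) = 5 + (-42 + 173) = 5 + 131 = 136)
1/F = 1/136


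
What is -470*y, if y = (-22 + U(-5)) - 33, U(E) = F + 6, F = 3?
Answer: 21620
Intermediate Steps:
U(E) = 9 (U(E) = 3 + 6 = 9)
y = -46 (y = (-22 + 9) - 33 = -13 - 33 = -46)
-470*y = -470*(-46) = 21620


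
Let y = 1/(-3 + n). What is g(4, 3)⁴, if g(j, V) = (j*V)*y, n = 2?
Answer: 20736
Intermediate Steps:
y = -1 (y = 1/(-3 + 2) = 1/(-1) = -1)
g(j, V) = -V*j (g(j, V) = (j*V)*(-1) = (V*j)*(-1) = -V*j)
g(4, 3)⁴ = (-1*3*4)⁴ = (-12)⁴ = 20736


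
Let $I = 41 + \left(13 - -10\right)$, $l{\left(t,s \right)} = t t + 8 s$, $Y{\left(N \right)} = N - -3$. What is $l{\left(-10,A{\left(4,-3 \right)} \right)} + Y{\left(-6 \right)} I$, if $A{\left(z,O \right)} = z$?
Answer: $-60$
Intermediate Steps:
$Y{\left(N \right)} = 3 + N$ ($Y{\left(N \right)} = N + 3 = 3 + N$)
$l{\left(t,s \right)} = t^{2} + 8 s$
$I = 64$ ($I = 41 + \left(13 + 10\right) = 41 + 23 = 64$)
$l{\left(-10,A{\left(4,-3 \right)} \right)} + Y{\left(-6 \right)} I = \left(\left(-10\right)^{2} + 8 \cdot 4\right) + \left(3 - 6\right) 64 = \left(100 + 32\right) - 192 = 132 - 192 = -60$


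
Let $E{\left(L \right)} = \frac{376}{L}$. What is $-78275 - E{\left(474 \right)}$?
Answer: $- \frac{18551363}{237} \approx -78276.0$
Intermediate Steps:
$-78275 - E{\left(474 \right)} = -78275 - \frac{376}{474} = -78275 - 376 \cdot \frac{1}{474} = -78275 - \frac{188}{237} = - \frac{18551363}{237}$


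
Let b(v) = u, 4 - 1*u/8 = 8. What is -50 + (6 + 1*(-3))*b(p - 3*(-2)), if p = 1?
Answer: -146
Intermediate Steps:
u = -32 (u = 32 - 8*8 = 32 - 64 = -32)
b(v) = -32
-50 + (6 + 1*(-3))*b(p - 3*(-2)) = -50 + (6 + 1*(-3))*(-32) = -50 + (6 - 3)*(-32) = -50 + 3*(-32) = -50 - 96 = -146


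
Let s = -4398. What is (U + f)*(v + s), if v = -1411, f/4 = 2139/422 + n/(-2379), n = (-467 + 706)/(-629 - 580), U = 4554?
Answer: -16126007791771472/606880521 ≈ -2.6572e+7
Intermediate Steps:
n = -239/1209 (n = 239/(-1209) = 239*(-1/1209) = -239/1209 ≈ -0.19768)
f = 12304632374/606880521 (f = 4*(2139/422 - 239/1209/(-2379)) = 4*(2139*(1/422) - 239/1209*(-1/2379)) = 4*(2139/422 + 239/2876211) = 4*(6152316187/1213761042) = 12304632374/606880521 ≈ 20.275)
(U + f)*(v + s) = (4554 + 12304632374/606880521)*(-1411 - 4398) = (2776038525008/606880521)*(-5809) = -16126007791771472/606880521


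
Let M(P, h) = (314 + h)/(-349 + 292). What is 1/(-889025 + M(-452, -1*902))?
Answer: -19/16891279 ≈ -1.1248e-6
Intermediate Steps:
M(P, h) = -314/57 - h/57 (M(P, h) = (314 + h)/(-57) = (314 + h)*(-1/57) = -314/57 - h/57)
1/(-889025 + M(-452, -1*902)) = 1/(-889025 + (-314/57 - (-1)*902/57)) = 1/(-889025 + (-314/57 - 1/57*(-902))) = 1/(-889025 + (-314/57 + 902/57)) = 1/(-889025 + 196/19) = 1/(-16891279/19) = -19/16891279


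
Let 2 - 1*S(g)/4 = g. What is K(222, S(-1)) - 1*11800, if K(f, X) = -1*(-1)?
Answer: -11799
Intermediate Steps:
S(g) = 8 - 4*g
K(f, X) = 1
K(222, S(-1)) - 1*11800 = 1 - 1*11800 = 1 - 11800 = -11799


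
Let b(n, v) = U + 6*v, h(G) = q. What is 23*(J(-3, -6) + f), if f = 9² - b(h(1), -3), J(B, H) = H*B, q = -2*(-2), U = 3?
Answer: 2622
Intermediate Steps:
q = 4
h(G) = 4
b(n, v) = 3 + 6*v
J(B, H) = B*H
f = 96 (f = 9² - (3 + 6*(-3)) = 81 - (3 - 18) = 81 - 1*(-15) = 81 + 15 = 96)
23*(J(-3, -6) + f) = 23*(-3*(-6) + 96) = 23*(18 + 96) = 23*114 = 2622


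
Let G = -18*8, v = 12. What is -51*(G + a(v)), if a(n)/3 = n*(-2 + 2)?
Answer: 7344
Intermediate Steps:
a(n) = 0 (a(n) = 3*(n*(-2 + 2)) = 3*(n*0) = 3*0 = 0)
G = -144
-51*(G + a(v)) = -51*(-144 + 0) = -51*(-144) = 7344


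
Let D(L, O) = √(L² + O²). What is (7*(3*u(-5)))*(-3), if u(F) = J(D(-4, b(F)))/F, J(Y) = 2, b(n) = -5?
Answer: 126/5 ≈ 25.200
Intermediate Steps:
u(F) = 2/F
(7*(3*u(-5)))*(-3) = (7*(3*(2/(-5))))*(-3) = (7*(3*(2*(-⅕))))*(-3) = (7*(3*(-⅖)))*(-3) = (7*(-6/5))*(-3) = -42/5*(-3) = 126/5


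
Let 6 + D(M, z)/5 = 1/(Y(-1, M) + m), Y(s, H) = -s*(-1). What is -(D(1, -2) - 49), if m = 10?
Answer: 706/9 ≈ 78.444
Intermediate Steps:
Y(s, H) = s
D(M, z) = -265/9 (D(M, z) = -30 + 5/(-1 + 10) = -30 + 5/9 = -265/9)
-(D(1, -2) - 49) = -(-265/9 - 49) = -1*(-706/9) = 706/9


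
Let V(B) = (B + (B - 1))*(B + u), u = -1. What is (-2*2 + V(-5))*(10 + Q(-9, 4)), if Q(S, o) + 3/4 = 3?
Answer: 1519/2 ≈ 759.50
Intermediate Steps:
Q(S, o) = 9/4 (Q(S, o) = -¾ + 3 = 9/4)
V(B) = (-1 + B)*(-1 + 2*B) (V(B) = (B + (B - 1))*(B - 1) = (B + (-1 + B))*(-1 + B) = (-1 + 2*B)*(-1 + B) = (-1 + B)*(-1 + 2*B))
(-2*2 + V(-5))*(10 + Q(-9, 4)) = (-2*2 + (1 - 3*(-5) + 2*(-5)²))*(10 + 9/4) = (-4 + (1 + 15 + 2*25))*(49/4) = (-4 + (1 + 15 + 50))*(49/4) = (-4 + 66)*(49/4) = 62*(49/4) = 1519/2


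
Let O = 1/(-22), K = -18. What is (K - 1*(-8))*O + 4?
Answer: 49/11 ≈ 4.4545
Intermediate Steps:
O = -1/22 ≈ -0.045455
(K - 1*(-8))*O + 4 = (-18 - 1*(-8))*(-1/22) + 4 = (-18 + 8)*(-1/22) + 4 = -10*(-1/22) + 4 = 5/11 + 4 = 49/11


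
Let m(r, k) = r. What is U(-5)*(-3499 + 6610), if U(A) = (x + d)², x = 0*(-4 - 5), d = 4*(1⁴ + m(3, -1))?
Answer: 796416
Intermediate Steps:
d = 16 (d = 4*(1⁴ + 3) = 4*(1 + 3) = 4*4 = 16)
x = 0 (x = 0*(-9) = 0)
U(A) = 256 (U(A) = (0 + 16)² = 16² = 256)
U(-5)*(-3499 + 6610) = 256*(-3499 + 6610) = 256*3111 = 796416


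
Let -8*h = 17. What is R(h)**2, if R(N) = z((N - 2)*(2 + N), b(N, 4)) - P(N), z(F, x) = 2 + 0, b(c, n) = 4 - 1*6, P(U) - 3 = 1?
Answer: 4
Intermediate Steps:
h = -17/8 (h = -1/8*17 = -17/8 ≈ -2.1250)
P(U) = 4 (P(U) = 3 + 1 = 4)
b(c, n) = -2 (b(c, n) = 4 - 6 = -2)
z(F, x) = 2
R(N) = -2 (R(N) = 2 - 1*4 = 2 - 4 = -2)
R(h)**2 = (-2)**2 = 4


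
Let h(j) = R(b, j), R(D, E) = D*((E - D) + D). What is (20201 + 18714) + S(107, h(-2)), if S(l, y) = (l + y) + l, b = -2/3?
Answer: 117391/3 ≈ 39130.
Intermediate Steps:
b = -⅔ (b = -2*⅓ = -⅔ ≈ -0.66667)
R(D, E) = D*E
h(j) = -2*j/3
S(l, y) = y + 2*l
(20201 + 18714) + S(107, h(-2)) = (20201 + 18714) + (-⅔*(-2) + 2*107) = 38915 + (4/3 + 214) = 38915 + 646/3 = 117391/3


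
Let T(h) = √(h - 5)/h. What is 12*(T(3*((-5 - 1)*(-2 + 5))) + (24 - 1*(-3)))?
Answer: 324 - 2*I*√59/9 ≈ 324.0 - 1.7069*I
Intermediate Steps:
T(h) = √(-5 + h)/h
12*(T(3*((-5 - 1)*(-2 + 5))) + (24 - 1*(-3))) = 12*(√(-5 + 3*((-5 - 1)*(-2 + 5)))/((3*((-5 - 1)*(-2 + 5)))) + (24 - 1*(-3))) = 12*(√(-5 + 3*(-6*3))/((3*(-6*3))) + (24 + 3)) = 12*(√(-5 + 3*(-18))/((3*(-18))) + 27) = 12*(√(-5 - 54)/(-54) + 27) = 12*(-I*√59/54 + 27) = 12*(27 - I*√59/54) = 324 - 2*I*√59/9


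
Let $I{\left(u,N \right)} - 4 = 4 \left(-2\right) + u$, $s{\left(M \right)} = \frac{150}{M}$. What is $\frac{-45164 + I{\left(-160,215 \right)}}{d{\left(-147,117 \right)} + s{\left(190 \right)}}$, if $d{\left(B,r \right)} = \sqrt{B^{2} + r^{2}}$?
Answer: $\frac{4306160}{4247451} - \frac{16363408 \sqrt{3922}}{4247451} \approx -240.25$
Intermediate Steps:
$I{\left(u,N \right)} = -4 + u$ ($I{\left(u,N \right)} = 4 + \left(4 \left(-2\right) + u\right) = 4 + \left(-8 + u\right) = -4 + u$)
$\frac{-45164 + I{\left(-160,215 \right)}}{d{\left(-147,117 \right)} + s{\left(190 \right)}} = \frac{-45164 - 164}{\sqrt{\left(-147\right)^{2} + 117^{2}} + \frac{150}{190}} = \frac{-45164 - 164}{\sqrt{21609 + 13689} + 150 \cdot \frac{1}{190}} = - \frac{45328}{\sqrt{35298} + \frac{15}{19}} = - \frac{45328}{3 \sqrt{3922} + \frac{15}{19}} = - \frac{45328}{\frac{15}{19} + 3 \sqrt{3922}}$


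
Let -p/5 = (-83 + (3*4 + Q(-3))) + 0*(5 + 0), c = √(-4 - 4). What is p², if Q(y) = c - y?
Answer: 115400 - 6800*I*√2 ≈ 1.154e+5 - 9616.7*I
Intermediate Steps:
c = 2*I*√2 (c = √(-8) = 2*I*√2 ≈ 2.8284*I)
Q(y) = -y + 2*I*√2 (Q(y) = 2*I*√2 - y = -y + 2*I*√2)
p = 340 - 10*I*√2 (p = -5*((-83 + (3*4 + (-1*(-3) + 2*I*√2))) + 0*(5 + 0)) = -5*((-83 + (12 + (3 + 2*I*√2))) + 0*5) = -5*((-83 + (15 + 2*I*√2)) + 0) = -5*((-68 + 2*I*√2) + 0) = -5*(-68 + 2*I*√2) = 340 - 10*I*√2 ≈ 340.0 - 14.142*I)
p² = (340 - 10*I*√2)²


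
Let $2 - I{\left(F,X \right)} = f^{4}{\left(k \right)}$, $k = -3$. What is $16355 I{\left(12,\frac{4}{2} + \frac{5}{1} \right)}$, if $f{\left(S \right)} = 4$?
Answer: $-4154170$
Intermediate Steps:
$I{\left(F,X \right)} = -254$ ($I{\left(F,X \right)} = 2 - 4^{4} = 2 - 256 = -254$)
$16355 I{\left(12,\frac{4}{2} + \frac{5}{1} \right)} = 16355 \left(-254\right) = -4154170$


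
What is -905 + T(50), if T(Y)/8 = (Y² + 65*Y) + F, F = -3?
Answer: 45071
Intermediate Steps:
T(Y) = -24 + 8*Y² + 520*Y (T(Y) = 8*((Y² + 65*Y) - 3) = 8*(-3 + Y² + 65*Y) = -24 + 8*Y² + 520*Y)
-905 + T(50) = -905 + (-24 + 8*50² + 520*50) = -905 + (-24 + 8*2500 + 26000) = -905 + (-24 + 20000 + 26000) = -905 + 45976 = 45071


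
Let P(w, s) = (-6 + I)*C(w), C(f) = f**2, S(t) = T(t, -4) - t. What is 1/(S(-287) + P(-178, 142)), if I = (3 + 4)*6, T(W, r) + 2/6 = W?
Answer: 3/3421871 ≈ 8.7671e-7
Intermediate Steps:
T(W, r) = -1/3 + W
S(t) = -1/3 (S(t) = (-1/3 + t) - t = -1/3)
I = 42 (I = 7*6 = 42)
P(w, s) = 36*w**2 (P(w, s) = (-6 + 42)*w**2 = 36*w**2)
1/(S(-287) + P(-178, 142)) = 1/(-1/3 + 36*(-178)**2) = 1/(-1/3 + 36*31684) = 1/(-1/3 + 1140624) = 1/(3421871/3) = 3/3421871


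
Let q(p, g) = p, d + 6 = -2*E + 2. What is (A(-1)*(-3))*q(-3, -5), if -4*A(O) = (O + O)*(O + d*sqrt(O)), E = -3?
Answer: -9/2 + 9*I ≈ -4.5 + 9.0*I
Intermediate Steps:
d = 2 (d = -6 + (-2*(-3) + 2) = -6 + (6 + 2) = -6 + 8 = 2)
A(O) = -O*(O + 2*sqrt(O))/2 (A(O) = -(O + O)*(O + 2*sqrt(O))/4 = -2*O*(O + 2*sqrt(O))/4 = -O*(O + 2*sqrt(O))/2)
(A(-1)*(-3))*q(-3, -5) = ((-(-1)**(3/2) - 1/2*(-1)**2)*(-3))*(-3) = ((-(-1)*I - 1/2*1)*(-3))*(-3) = ((I - 1/2)*(-3))*(-3) = ((-1/2 + I)*(-3))*(-3) = (3/2 - 3*I)*(-3) = -9/2 + 9*I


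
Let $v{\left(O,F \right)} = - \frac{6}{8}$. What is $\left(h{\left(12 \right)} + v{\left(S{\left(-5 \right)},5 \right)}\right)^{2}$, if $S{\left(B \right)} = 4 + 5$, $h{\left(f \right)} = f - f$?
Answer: $\frac{9}{16} \approx 0.5625$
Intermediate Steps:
$h{\left(f \right)} = 0$
$S{\left(B \right)} = 9$
$v{\left(O,F \right)} = - \frac{3}{4}$ ($v{\left(O,F \right)} = \left(-6\right) \frac{1}{8} = - \frac{3}{4}$)
$\left(h{\left(12 \right)} + v{\left(S{\left(-5 \right)},5 \right)}\right)^{2} = \left(0 - \frac{3}{4}\right)^{2} = \left(- \frac{3}{4}\right)^{2} = \frac{9}{16}$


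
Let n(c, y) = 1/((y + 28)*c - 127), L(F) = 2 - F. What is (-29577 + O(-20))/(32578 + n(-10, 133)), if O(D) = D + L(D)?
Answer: -10274355/11317597 ≈ -0.90782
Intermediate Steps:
O(D) = 2 (O(D) = D + (2 - D) = 2)
n(c, y) = 1/(-127 + c*(28 + y)) (n(c, y) = 1/((28 + y)*c - 127) = 1/(c*(28 + y) - 127) = 1/(-127 + c*(28 + y)))
(-29577 + O(-20))/(32578 + n(-10, 133)) = (-29577 + 2)/(32578 + 1/(-127 + 28*(-10) - 10*133)) = -29575/(32578 + 1/(-127 - 280 - 1330)) = -29575/(32578 + 1/(-1737)) = -29575/(32578 - 1/1737) = -29575/56587985/1737 = -29575*1737/56587985 = -10274355/11317597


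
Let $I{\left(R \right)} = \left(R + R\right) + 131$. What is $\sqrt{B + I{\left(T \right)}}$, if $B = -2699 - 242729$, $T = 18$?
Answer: $i \sqrt{245261} \approx 495.24 i$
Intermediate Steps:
$B = -245428$ ($B = -2699 - 242729 = -245428$)
$I{\left(R \right)} = 131 + 2 R$ ($I{\left(R \right)} = 2 R + 131 = 131 + 2 R$)
$\sqrt{B + I{\left(T \right)}} = \sqrt{-245428 + \left(131 + 2 \cdot 18\right)} = \sqrt{-245428 + \left(131 + 36\right)} = \sqrt{-245428 + 167} = \sqrt{-245261} = i \sqrt{245261}$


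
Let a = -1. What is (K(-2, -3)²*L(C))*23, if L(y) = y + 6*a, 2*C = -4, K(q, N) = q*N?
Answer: -6624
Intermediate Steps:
K(q, N) = N*q
C = -2 (C = (½)*(-4) = -2)
L(y) = -6 + y (L(y) = y + 6*(-1) = y - 6 = -6 + y)
(K(-2, -3)²*L(C))*23 = ((-3*(-2))²*(-6 - 2))*23 = (6²*(-8))*23 = (36*(-8))*23 = -288*23 = -6624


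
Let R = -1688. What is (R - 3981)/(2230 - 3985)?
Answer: 5669/1755 ≈ 3.2302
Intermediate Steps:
(R - 3981)/(2230 - 3985) = (-1688 - 3981)/(2230 - 3985) = -5669/(-1755) = -5669*(-1/1755) = 5669/1755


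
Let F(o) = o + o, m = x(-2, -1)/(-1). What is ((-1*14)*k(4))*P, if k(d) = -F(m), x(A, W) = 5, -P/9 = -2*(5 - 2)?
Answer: -7560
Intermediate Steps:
P = 54 (P = -(-18)*(5 - 2) = -(-18)*3 = -9*(-6) = 54)
m = -5 (m = 5/(-1) = 5*(-1) = -5)
F(o) = 2*o
k(d) = 10 (k(d) = -2*(-5) = -1*(-10) = 10)
((-1*14)*k(4))*P = (-1*14*10)*54 = -14*10*54 = -140*54 = -7560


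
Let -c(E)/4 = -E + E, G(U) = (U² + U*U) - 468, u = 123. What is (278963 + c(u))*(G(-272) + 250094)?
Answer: 110914015022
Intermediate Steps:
G(U) = -468 + 2*U² (G(U) = (U² + U²) - 468 = 2*U² - 468 = -468 + 2*U²)
c(E) = 0 (c(E) = -4*(-E + E) = -4*0 = 0)
(278963 + c(u))*(G(-272) + 250094) = (278963 + 0)*((-468 + 2*(-272)²) + 250094) = 278963*((-468 + 2*73984) + 250094) = 278963*((-468 + 147968) + 250094) = 278963*(147500 + 250094) = 278963*397594 = 110914015022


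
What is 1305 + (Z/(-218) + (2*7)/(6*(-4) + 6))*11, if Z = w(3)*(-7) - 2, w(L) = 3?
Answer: 2545901/1962 ≈ 1297.6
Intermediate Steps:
Z = -23 (Z = 3*(-7) - 2 = -21 - 2 = -23)
1305 + (Z/(-218) + (2*7)/(6*(-4) + 6))*11 = 1305 + (-23/(-218) + (2*7)/(6*(-4) + 6))*11 = 1305 + (-23*(-1/218) + 14/(-24 + 6))*11 = 1305 + (23/218 + 14/(-18))*11 = 1305 + (23/218 + 14*(-1/18))*11 = 1305 + (23/218 - 7/9)*11 = 1305 - 1319/1962*11 = 1305 - 14509/1962 = 2545901/1962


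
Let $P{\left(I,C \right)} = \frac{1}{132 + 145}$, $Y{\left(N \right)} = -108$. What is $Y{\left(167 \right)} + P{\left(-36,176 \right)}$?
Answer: $- \frac{29915}{277} \approx -108.0$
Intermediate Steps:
$P{\left(I,C \right)} = \frac{1}{277}$
$Y{\left(167 \right)} + P{\left(-36,176 \right)} = -108 + \frac{1}{277} = - \frac{29915}{277}$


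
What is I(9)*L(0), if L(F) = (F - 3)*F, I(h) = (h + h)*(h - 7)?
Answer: 0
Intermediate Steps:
I(h) = 2*h*(-7 + h) (I(h) = (2*h)*(-7 + h) = 2*h*(-7 + h))
L(F) = F*(-3 + F) (L(F) = (-3 + F)*F = F*(-3 + F))
I(9)*L(0) = (2*9*(-7 + 9))*(0*(-3 + 0)) = (2*9*2)*(0*(-3)) = 36*0 = 0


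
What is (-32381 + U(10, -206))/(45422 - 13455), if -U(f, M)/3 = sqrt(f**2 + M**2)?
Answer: -32381/31967 - 6*sqrt(10634)/31967 ≈ -1.0323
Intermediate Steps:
U(f, M) = -3*sqrt(M**2 + f**2) (U(f, M) = -3*sqrt(f**2 + M**2) = -3*sqrt(M**2 + f**2))
(-32381 + U(10, -206))/(45422 - 13455) = (-32381 - 3*sqrt((-206)**2 + 10**2))/(45422 - 13455) = (-32381 - 3*sqrt(42436 + 100))/31967 = (-32381 - 6*sqrt(10634))*(1/31967) = -32381/31967 - 6*sqrt(10634)/31967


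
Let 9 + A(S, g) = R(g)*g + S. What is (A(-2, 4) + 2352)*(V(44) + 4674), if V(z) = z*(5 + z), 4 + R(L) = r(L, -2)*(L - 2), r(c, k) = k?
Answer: 15770470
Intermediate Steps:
R(L) = -2*L (R(L) = -4 - 2*(L - 2) = -4 - 2*(-2 + L) = -4 + (4 - 2*L) = -2*L)
A(S, g) = -9 + S - 2*g² (A(S, g) = -9 + ((-2*g)*g + S) = -9 + (-2*g² + S) = -9 + (S - 2*g²) = -9 + S - 2*g²)
(A(-2, 4) + 2352)*(V(44) + 4674) = ((-9 - 2 - 2*4²) + 2352)*(44*(5 + 44) + 4674) = ((-9 - 2 - 2*16) + 2352)*(44*49 + 4674) = ((-9 - 2 - 32) + 2352)*(2156 + 4674) = (-43 + 2352)*6830 = 2309*6830 = 15770470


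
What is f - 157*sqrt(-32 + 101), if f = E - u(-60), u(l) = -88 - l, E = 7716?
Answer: 7744 - 157*sqrt(69) ≈ 6439.9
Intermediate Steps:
f = 7744 (f = 7716 - (-88 - 1*(-60)) = 7716 - (-88 + 60) = 7716 - 1*(-28) = 7716 + 28 = 7744)
f - 157*sqrt(-32 + 101) = 7744 - 157*sqrt(-32 + 101) = 7744 - 157*sqrt(69)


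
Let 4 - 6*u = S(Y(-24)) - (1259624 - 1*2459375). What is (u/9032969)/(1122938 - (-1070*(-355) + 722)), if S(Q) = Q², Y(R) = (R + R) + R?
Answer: -1204931/40234614387924 ≈ -2.9948e-8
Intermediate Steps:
Y(R) = 3*R (Y(R) = 2*R + R = 3*R)
u = -1204931/6 (u = ⅔ - ((3*(-24))² - (1259624 - 1*2459375))/6 = ⅔ - ((-72)² - (1259624 - 2459375))/6 = ⅔ - (5184 - 1*(-1199751))/6 = ⅔ - (5184 + 1199751)/6 = ⅔ - ⅙*1204935 = ⅔ - 401645/2 = -1204931/6 ≈ -2.0082e+5)
(u/9032969)/(1122938 - (-1070*(-355) + 722)) = (-1204931/6/9032969)/(1122938 - (-1070*(-355) + 722)) = (-1204931/6*1/9032969)/(1122938 - (379850 + 722)) = -1204931/(54197814*(1122938 - 1*380572)) = -1204931/(54197814*(1122938 - 380572)) = -1204931/54197814/742366 = -1204931/54197814*1/742366 = -1204931/40234614387924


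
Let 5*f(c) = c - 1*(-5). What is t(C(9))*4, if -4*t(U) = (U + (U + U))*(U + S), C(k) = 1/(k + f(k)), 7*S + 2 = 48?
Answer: -41235/24367 ≈ -1.6922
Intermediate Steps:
S = 46/7 (S = -2/7 + (1/7)*48 = -2/7 + 48/7 = 46/7 ≈ 6.5714)
f(c) = 1 + c/5 (f(c) = (c - 1*(-5))/5 = (c + 5)/5 = (5 + c)/5 = 1 + c/5)
C(k) = 1/(1 + 6*k/5) (C(k) = 1/(k + (1 + k/5)) = 1/(1 + 6*k/5))
t(U) = -3*U*(46/7 + U)/4 (t(U) = -(U + (U + U))*(U + 46/7)/4 = -(U + 2*U)*(46/7 + U)/4 = -3*U*(46/7 + U)/4)
t(C(9))*4 = -3*5/(5 + 6*9)*(46 + 7*(5/(5 + 6*9)))/28*4 = -3*5/(5 + 54)*(46 + 7*(5/(5 + 54)))/28*4 = -3*5/59*(46 + 7*(5/59))/28*4 = -3*5*(1/59)*(46 + 7*(5*(1/59)))/28*4 = -3/28*5/59*(46 + 7*(5/59))*4 = -3/28*5/59*(46 + 35/59)*4 = -3/28*5/59*2749/59*4 = -41235/97468*4 = -41235/24367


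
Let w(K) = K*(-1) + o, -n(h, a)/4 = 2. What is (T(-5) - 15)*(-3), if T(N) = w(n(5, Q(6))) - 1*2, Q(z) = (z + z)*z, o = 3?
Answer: 18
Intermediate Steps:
Q(z) = 2*z**2 (Q(z) = (2*z)*z = 2*z**2)
n(h, a) = -8 (n(h, a) = -4*2 = -8)
w(K) = 3 - K (w(K) = K*(-1) + 3 = -K + 3 = 3 - K)
T(N) = 9 (T(N) = (3 - 1*(-8)) - 1*2 = (3 + 8) - 2 = 11 - 2 = 9)
(T(-5) - 15)*(-3) = (9 - 15)*(-3) = -6*(-3) = 18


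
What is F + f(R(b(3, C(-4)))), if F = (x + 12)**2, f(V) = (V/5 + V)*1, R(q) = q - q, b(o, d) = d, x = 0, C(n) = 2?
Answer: 144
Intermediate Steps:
R(q) = 0
f(V) = 6*V/5 (f(V) = (V*(1/5) + V)*1 = (V/5 + V)*1 = (6*V/5)*1 = 6*V/5)
F = 144 (F = (0 + 12)**2 = 12**2 = 144)
F + f(R(b(3, C(-4)))) = 144 + (6/5)*0 = 144 + 0 = 144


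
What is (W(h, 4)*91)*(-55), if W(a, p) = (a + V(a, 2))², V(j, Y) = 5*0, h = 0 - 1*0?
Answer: 0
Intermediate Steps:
h = 0 (h = 0 + 0 = 0)
V(j, Y) = 0
W(a, p) = a² (W(a, p) = (a + 0)² = a²)
(W(h, 4)*91)*(-55) = (0²*91)*(-55) = (0*91)*(-55) = 0*(-55) = 0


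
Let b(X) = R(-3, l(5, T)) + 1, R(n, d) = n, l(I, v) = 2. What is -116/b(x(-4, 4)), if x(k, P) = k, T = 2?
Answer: 58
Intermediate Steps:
b(X) = -2 (b(X) = -3 + 1 = -2)
-116/b(x(-4, 4)) = -116/(-2) = -116*(-1/2) = 58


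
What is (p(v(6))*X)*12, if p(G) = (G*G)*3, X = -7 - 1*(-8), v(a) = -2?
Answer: 144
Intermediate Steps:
X = 1 (X = -7 + 8 = 1)
p(G) = 3*G**2 (p(G) = G**2*3 = 3*G**2)
(p(v(6))*X)*12 = ((3*(-2)**2)*1)*12 = ((3*4)*1)*12 = (12*1)*12 = 12*12 = 144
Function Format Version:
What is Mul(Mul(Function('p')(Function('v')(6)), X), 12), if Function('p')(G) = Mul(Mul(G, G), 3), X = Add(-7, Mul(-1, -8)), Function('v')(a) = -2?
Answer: 144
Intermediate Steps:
X = 1 (X = Add(-7, 8) = 1)
Function('p')(G) = Mul(3, Pow(G, 2)) (Function('p')(G) = Mul(Pow(G, 2), 3) = Mul(3, Pow(G, 2)))
Mul(Mul(Function('p')(Function('v')(6)), X), 12) = Mul(Mul(Mul(3, Pow(-2, 2)), 1), 12) = Mul(Mul(Mul(3, 4), 1), 12) = Mul(Mul(12, 1), 12) = Mul(12, 12) = 144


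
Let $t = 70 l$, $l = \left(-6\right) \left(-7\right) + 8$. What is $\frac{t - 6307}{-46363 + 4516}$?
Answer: $\frac{2807}{41847} \approx 0.067078$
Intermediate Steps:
$l = 50$ ($l = 42 + 8 = 50$)
$t = 3500$ ($t = 70 \cdot 50 = 3500$)
$\frac{t - 6307}{-46363 + 4516} = \frac{3500 - 6307}{-46363 + 4516} = - \frac{2807}{-41847} = \left(-2807\right) \left(- \frac{1}{41847}\right) = \frac{2807}{41847}$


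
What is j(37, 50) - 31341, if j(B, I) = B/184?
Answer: -5766707/184 ≈ -31341.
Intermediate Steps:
j(B, I) = B/184 (j(B, I) = B*(1/184) = B/184)
j(37, 50) - 31341 = (1/184)*37 - 31341 = 37/184 - 31341 = -5766707/184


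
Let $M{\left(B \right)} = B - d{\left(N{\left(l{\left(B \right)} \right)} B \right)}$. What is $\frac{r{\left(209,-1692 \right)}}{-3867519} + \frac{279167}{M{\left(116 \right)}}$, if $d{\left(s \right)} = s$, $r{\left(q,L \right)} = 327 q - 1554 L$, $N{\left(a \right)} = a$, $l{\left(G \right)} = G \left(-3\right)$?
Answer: $\frac{323489848183}{52190879732} \approx 6.1982$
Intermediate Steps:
$l{\left(G \right)} = - 3 G$
$r{\left(q,L \right)} = - 1554 L + 327 q$
$M{\left(B \right)} = B + 3 B^{2}$ ($M{\left(B \right)} = B - - 3 B B = B - - 3 B^{2} = B + 3 B^{2}$)
$\frac{r{\left(209,-1692 \right)}}{-3867519} + \frac{279167}{M{\left(116 \right)}} = \frac{\left(-1554\right) \left(-1692\right) + 327 \cdot 209}{-3867519} + \frac{279167}{116 \left(1 + 3 \cdot 116\right)} = \left(2629368 + 68343\right) \left(- \frac{1}{3867519}\right) + \frac{279167}{116 \left(1 + 348\right)} = 2697711 \left(- \frac{1}{3867519}\right) + \frac{279167}{116 \cdot 349} = - \frac{899237}{1289173} + \frac{279167}{40484} = \frac{323489848183}{52190879732}$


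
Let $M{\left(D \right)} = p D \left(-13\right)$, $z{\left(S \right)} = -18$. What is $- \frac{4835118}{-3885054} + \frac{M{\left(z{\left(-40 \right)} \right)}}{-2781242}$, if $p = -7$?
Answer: $\frac{1121166414584}{900439613089} \approx 1.2451$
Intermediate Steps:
$M{\left(D \right)} = 91 D$ ($M{\left(D \right)} = - 7 D \left(-13\right) = 91 D$)
$- \frac{4835118}{-3885054} + \frac{M{\left(z{\left(-40 \right)} \right)}}{-2781242} = - \frac{4835118}{-3885054} + \frac{91 \left(-18\right)}{-2781242} = \left(-4835118\right) \left(- \frac{1}{3885054}\right) - - \frac{819}{1390621} = \frac{805853}{647509} + \frac{819}{1390621} = \frac{1121166414584}{900439613089}$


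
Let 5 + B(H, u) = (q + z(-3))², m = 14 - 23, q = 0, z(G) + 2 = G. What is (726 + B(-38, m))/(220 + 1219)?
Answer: 746/1439 ≈ 0.51842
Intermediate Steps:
z(G) = -2 + G
m = -9
B(H, u) = 20 (B(H, u) = -5 + (0 + (-2 - 3))² = -5 + (0 - 5)² = -5 + (-5)² = -5 + 25 = 20)
(726 + B(-38, m))/(220 + 1219) = (726 + 20)/(220 + 1219) = 746/1439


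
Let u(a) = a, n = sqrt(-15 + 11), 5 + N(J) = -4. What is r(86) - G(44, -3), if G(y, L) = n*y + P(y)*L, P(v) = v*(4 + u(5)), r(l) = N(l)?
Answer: 1179 - 88*I ≈ 1179.0 - 88.0*I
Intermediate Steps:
N(J) = -9 (N(J) = -5 - 4 = -9)
n = 2*I (n = sqrt(-4) = 2*I ≈ 2.0*I)
r(l) = -9
P(v) = 9*v (P(v) = v*(4 + 5) = v*9 = 9*v)
G(y, L) = 2*I*y + 9*L*y (G(y, L) = (2*I)*y + (9*y)*L = 2*I*y + 9*L*y)
r(86) - G(44, -3) = -9 - 44*(2*I + 9*(-3)) = -9 - 44*(2*I - 27) = -9 - 44*(-27 + 2*I) = -9 - (-1188 + 88*I) = -9 + (1188 - 88*I) = 1179 - 88*I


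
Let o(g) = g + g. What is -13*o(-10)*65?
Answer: 16900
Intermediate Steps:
o(g) = 2*g
-13*o(-10)*65 = -26*(-10)*65 = -13*(-20)*65 = 260*65 = 16900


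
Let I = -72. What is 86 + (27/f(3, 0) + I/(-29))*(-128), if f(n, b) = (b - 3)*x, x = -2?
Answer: -23426/29 ≈ -807.79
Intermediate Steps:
f(n, b) = 6 - 2*b (f(n, b) = (b - 3)*(-2) = (-3 + b)*(-2) = 6 - 2*b)
86 + (27/f(3, 0) + I/(-29))*(-128) = 86 + (27/(6 - 2*0) - 72/(-29))*(-128) = 86 + (27/(6 + 0) - 72*(-1/29))*(-128) = 86 + (27/6 + 72/29)*(-128) = 86 + (27*(1/6) + 72/29)*(-128) = 86 + (9/2 + 72/29)*(-128) = 86 + (405/58)*(-128) = 86 - 25920/29 = -23426/29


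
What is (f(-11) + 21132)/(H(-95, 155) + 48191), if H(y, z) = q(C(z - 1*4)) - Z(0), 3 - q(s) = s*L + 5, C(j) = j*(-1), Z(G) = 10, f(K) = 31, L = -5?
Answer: 21163/47424 ≈ 0.44625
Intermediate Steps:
C(j) = -j
q(s) = -2 + 5*s (q(s) = 3 - (s*(-5) + 5) = 3 - (-5*s + 5) = 3 - (5 - 5*s) = 3 + (-5 + 5*s) = -2 + 5*s)
H(y, z) = 8 - 5*z (H(y, z) = (-2 + 5*(-(z - 1*4))) - 1*10 = (-2 + 5*(-(z - 4))) - 10 = (-2 + 5*(-(-4 + z))) - 10 = (-2 + 5*(4 - z)) - 10 = (-2 + (20 - 5*z)) - 10 = (18 - 5*z) - 10 = 8 - 5*z)
(f(-11) + 21132)/(H(-95, 155) + 48191) = (31 + 21132)/((8 - 5*155) + 48191) = 21163/((8 - 775) + 48191) = 21163/(-767 + 48191) = 21163/47424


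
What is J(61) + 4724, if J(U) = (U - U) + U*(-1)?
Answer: 4663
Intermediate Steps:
J(U) = -U (J(U) = 0 - U = -U)
J(61) + 4724 = -1*61 + 4724 = -61 + 4724 = 4663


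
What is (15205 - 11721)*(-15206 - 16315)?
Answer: -109819164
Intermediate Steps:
(15205 - 11721)*(-15206 - 16315) = 3484*(-31521) = -109819164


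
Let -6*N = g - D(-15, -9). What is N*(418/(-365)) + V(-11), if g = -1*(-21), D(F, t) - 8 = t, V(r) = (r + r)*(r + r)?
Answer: 534578/1095 ≈ 488.20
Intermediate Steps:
V(r) = 4*r² (V(r) = (2*r)*(2*r) = 4*r²)
D(F, t) = 8 + t
g = 21
N = -11/3 (N = -(21 - (8 - 9))/6 = -(21 - 1*(-1))/6 = -(21 + 1)/6 = -⅙*22 = -11/3 ≈ -3.6667)
N*(418/(-365)) + V(-11) = -4598/(3*(-365)) + 4*(-11)² = -4598*(-1)/(3*365) + 4*121 = -11/3*(-418/365) + 484 = 4598/1095 + 484 = 534578/1095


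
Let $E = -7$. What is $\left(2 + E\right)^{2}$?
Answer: $25$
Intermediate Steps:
$\left(2 + E\right)^{2} = \left(2 - 7\right)^{2} = \left(-5\right)^{2} = 25$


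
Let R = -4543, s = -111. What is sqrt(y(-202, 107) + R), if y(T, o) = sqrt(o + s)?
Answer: sqrt(-4543 + 2*I) ≈ 0.015 + 67.402*I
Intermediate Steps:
y(T, o) = sqrt(-111 + o) (y(T, o) = sqrt(o - 111) = sqrt(-111 + o))
sqrt(y(-202, 107) + R) = sqrt(sqrt(-111 + 107) - 4543) = sqrt(sqrt(-4) - 4543) = sqrt(2*I - 4543) = sqrt(-4543 + 2*I)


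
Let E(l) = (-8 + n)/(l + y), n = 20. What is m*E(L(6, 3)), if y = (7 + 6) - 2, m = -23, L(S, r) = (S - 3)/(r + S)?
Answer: -414/17 ≈ -24.353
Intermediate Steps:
L(S, r) = (-3 + S)/(S + r)
y = 11 (y = 13 - 2 = 11)
E(l) = 12/(11 + l) (E(l) = (-8 + 20)/(l + 11) = 12/(11 + l))
m*E(L(6, 3)) = -276/(11 + (-3 + 6)/(6 + 3)) = -276/(11 + 3/9) = -276/(11 + (1/9)*3) = -276/(11 + 1/3) = -276/34/3 = -276*3/34 = -23*18/17 = -414/17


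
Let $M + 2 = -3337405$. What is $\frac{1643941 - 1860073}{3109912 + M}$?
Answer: $\frac{216132}{227495} \approx 0.95005$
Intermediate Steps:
$M = -3337407$ ($M = -2 - 3337405 = -3337407$)
$\frac{1643941 - 1860073}{3109912 + M} = \frac{1643941 - 1860073}{3109912 - 3337407} = - \frac{216132}{-227495} = \left(-216132\right) \left(- \frac{1}{227495}\right) = \frac{216132}{227495}$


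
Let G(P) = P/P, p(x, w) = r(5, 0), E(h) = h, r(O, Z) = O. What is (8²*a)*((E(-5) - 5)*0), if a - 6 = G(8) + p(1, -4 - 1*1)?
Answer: 0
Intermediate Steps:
p(x, w) = 5
G(P) = 1
a = 12 (a = 6 + (1 + 5) = 6 + 6 = 12)
(8²*a)*((E(-5) - 5)*0) = (8²*12)*((-5 - 5)*0) = (64*12)*(-10*0) = 768*0 = 0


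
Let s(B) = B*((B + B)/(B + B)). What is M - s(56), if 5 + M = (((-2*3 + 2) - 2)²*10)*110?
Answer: 39539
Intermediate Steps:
s(B) = B (s(B) = B*((2*B)/((2*B))) = B*((2*B)*(1/(2*B))) = B*1 = B)
M = 39595 (M = -5 + (((-2*3 + 2) - 2)²*10)*110 = -5 + (((-6 + 2) - 2)²*10)*110 = -5 + ((-4 - 2)²*10)*110 = -5 + ((-6)²*10)*110 = -5 + (36*10)*110 = -5 + 360*110 = -5 + 39600 = 39595)
M - s(56) = 39595 - 1*56 = 39595 - 56 = 39539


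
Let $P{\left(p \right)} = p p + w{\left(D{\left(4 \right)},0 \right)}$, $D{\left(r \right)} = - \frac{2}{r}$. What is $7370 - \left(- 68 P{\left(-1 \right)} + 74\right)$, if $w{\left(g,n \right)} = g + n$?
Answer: $7330$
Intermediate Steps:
$P{\left(p \right)} = - \frac{1}{2} + p^{2}$ ($P{\left(p \right)} = p p + \left(- \frac{2}{4} + 0\right) = p^{2} + \left(\left(-2\right) \frac{1}{4} + 0\right) = p^{2} + \left(- \frac{1}{2} + 0\right) = p^{2} - \frac{1}{2} = - \frac{1}{2} + p^{2}$)
$7370 - \left(- 68 P{\left(-1 \right)} + 74\right) = 7370 - \left(- 68 \left(- \frac{1}{2} + \left(-1\right)^{2}\right) + 74\right) = 7370 - \left(- 68 \left(- \frac{1}{2} + 1\right) + 74\right) = 7370 - \left(\left(-68\right) \frac{1}{2} + 74\right) = 7370 - \left(-34 + 74\right) = 7370 - 40 = 7330$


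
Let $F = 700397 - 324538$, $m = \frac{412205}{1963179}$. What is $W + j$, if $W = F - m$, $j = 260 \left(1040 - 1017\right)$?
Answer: $\frac{749617893976}{1963179} \approx 3.8184 \cdot 10^{5}$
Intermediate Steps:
$m = \frac{412205}{1963179}$ ($m = 412205 \cdot \frac{1}{1963179} = \frac{412205}{1963179} \approx 0.20997$)
$F = 375859$ ($F = 700397 - 324538 = 375859$)
$j = 5980$ ($j = 260 \cdot 23 = 5980$)
$W = \frac{737878083556}{1963179}$ ($W = 375859 - \frac{412205}{1963179} = \frac{737878083556}{1963179} \approx 3.7586 \cdot 10^{5}$)
$W + j = \frac{737878083556}{1963179} + 5980 = \frac{749617893976}{1963179}$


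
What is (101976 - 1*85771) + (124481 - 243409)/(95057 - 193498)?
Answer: 1595355333/98441 ≈ 16206.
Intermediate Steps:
(101976 - 1*85771) + (124481 - 243409)/(95057 - 193498) = (101976 - 85771) - 118928/(-98441) = 16205 - 118928*(-1/98441) = 16205 + 118928/98441 = 1595355333/98441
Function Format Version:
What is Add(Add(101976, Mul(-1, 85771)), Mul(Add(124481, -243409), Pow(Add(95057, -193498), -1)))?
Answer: Rational(1595355333, 98441) ≈ 16206.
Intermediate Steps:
Add(Add(101976, Mul(-1, 85771)), Mul(Add(124481, -243409), Pow(Add(95057, -193498), -1))) = Add(Add(101976, -85771), Mul(-118928, Pow(-98441, -1))) = Add(16205, Mul(-118928, Rational(-1, 98441))) = Add(16205, Rational(118928, 98441)) = Rational(1595355333, 98441)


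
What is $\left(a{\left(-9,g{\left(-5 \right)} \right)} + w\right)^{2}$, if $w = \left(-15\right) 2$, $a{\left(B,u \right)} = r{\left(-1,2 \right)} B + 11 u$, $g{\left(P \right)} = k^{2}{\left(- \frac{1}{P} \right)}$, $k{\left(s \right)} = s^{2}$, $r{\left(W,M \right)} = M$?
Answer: $\frac{899340121}{390625} \approx 2302.3$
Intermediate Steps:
$g{\left(P \right)} = \frac{1}{P^{4}}$ ($g{\left(P \right)} = \left(\left(- \frac{1}{P}\right)^{2}\right)^{2} = \left(\frac{1}{P^{2}}\right)^{2} = \frac{1}{P^{4}}$)
$a{\left(B,u \right)} = 2 B + 11 u$
$w = -30$
$\left(a{\left(-9,g{\left(-5 \right)} \right)} + w\right)^{2} = \left(\left(2 \left(-9\right) + \frac{11}{625}\right) - 30\right)^{2} = \left(\left(-18 + 11 \cdot \frac{1}{625}\right) - 30\right)^{2} = \left(\left(-18 + \frac{11}{625}\right) - 30\right)^{2} = \left(- \frac{11239}{625} - 30\right)^{2} = \left(- \frac{29989}{625}\right)^{2} = \frac{899340121}{390625}$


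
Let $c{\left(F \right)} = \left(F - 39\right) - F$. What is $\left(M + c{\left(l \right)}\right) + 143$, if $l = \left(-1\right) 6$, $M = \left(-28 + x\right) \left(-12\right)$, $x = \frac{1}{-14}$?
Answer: $\frac{3086}{7} \approx 440.86$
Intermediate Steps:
$x = - \frac{1}{14} \approx -0.071429$
$M = \frac{2358}{7}$ ($M = \left(-28 - \frac{1}{14}\right) \left(-12\right) = \left(- \frac{393}{14}\right) \left(-12\right) = \frac{2358}{7} \approx 336.86$)
$l = -6$
$c{\left(F \right)} = -39$ ($c{\left(F \right)} = \left(-39 + F\right) - F = -39$)
$\left(M + c{\left(l \right)}\right) + 143 = \left(\frac{2358}{7} - 39\right) + 143 = \frac{2085}{7} + 143 = \frac{3086}{7}$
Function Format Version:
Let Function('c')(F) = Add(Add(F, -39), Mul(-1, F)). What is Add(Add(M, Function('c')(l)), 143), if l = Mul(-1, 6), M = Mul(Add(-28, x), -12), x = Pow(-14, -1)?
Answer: Rational(3086, 7) ≈ 440.86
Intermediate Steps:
x = Rational(-1, 14) ≈ -0.071429
M = Rational(2358, 7) (M = Mul(Add(-28, Rational(-1, 14)), -12) = Mul(Rational(-393, 14), -12) = Rational(2358, 7) ≈ 336.86)
l = -6
Function('c')(F) = -39 (Function('c')(F) = Add(Add(-39, F), Mul(-1, F)) = -39)
Add(Add(M, Function('c')(l)), 143) = Add(Add(Rational(2358, 7), -39), 143) = Add(Rational(2085, 7), 143) = Rational(3086, 7)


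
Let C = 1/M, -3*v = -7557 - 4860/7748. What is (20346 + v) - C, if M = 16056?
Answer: 711118793023/31100472 ≈ 22865.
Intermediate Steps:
v = 4879708/1937 (v = -(-7557 - 4860/7748)/3 = -(-7557 - 4860*1/7748)/3 = -(-7557 - 1215/1937)/3 = -⅓*(-14639124/1937) = 4879708/1937 ≈ 2519.2)
C = 1/16056 ≈ 6.2282e-5
(20346 + v) - C = (20346 + 4879708/1937) - 1*1/16056 = 44289910/1937 - 1/16056 = 711118793023/31100472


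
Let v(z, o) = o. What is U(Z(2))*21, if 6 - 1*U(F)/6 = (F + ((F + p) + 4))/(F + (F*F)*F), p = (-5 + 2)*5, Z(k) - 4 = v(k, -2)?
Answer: 4221/5 ≈ 844.20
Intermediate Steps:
Z(k) = 2 (Z(k) = 4 - 2 = 2)
p = -15 (p = -3*5 = -15)
U(F) = 36 - 6*(-11 + 2*F)/(F + F**3) (U(F) = 36 - 6*(F + ((F - 15) + 4))/(F + (F*F)*F) = 36 - 6*(F + ((-15 + F) + 4))/(F + F**2*F) = 36 - 6*(F + (-11 + F))/(F + F**3) = 36 - 6*(-11 + 2*F)/(F + F**3))
U(Z(2))*21 = ((66 + 24*2 + 36*2**3)/(2 + 2**3))*21 = ((66 + 48 + 36*8)/(2 + 8))*21 = ((66 + 48 + 288)/10)*21 = ((1/10)*402)*21 = (201/5)*21 = 4221/5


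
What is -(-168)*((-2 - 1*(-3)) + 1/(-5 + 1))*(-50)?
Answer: -6300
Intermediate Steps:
-(-168)*((-2 - 1*(-3)) + 1/(-5 + 1))*(-50) = -(-168)*((-2 + 3) + 1/(-4))*(-50) = -(-168)*(1 - ¼)*(-50) = -(-168)*3/4*(-50) = -84*(-3/2)*(-50) = 126*(-50) = -6300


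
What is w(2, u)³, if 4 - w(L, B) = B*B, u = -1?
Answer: 27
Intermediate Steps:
w(L, B) = 4 - B² (w(L, B) = 4 - B*B = 4 - B²)
w(2, u)³ = (4 - 1*(-1)²)³ = (4 - 1*1)³ = (4 - 1)³ = 3³ = 27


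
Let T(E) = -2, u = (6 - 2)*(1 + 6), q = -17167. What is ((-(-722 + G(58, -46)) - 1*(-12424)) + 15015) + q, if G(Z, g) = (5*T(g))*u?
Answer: 11274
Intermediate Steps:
u = 28 (u = 4*7 = 28)
G(Z, g) = -280 (G(Z, g) = (5*(-2))*28 = -10*28 = -280)
((-(-722 + G(58, -46)) - 1*(-12424)) + 15015) + q = ((-(-722 - 280) - 1*(-12424)) + 15015) - 17167 = ((-1*(-1002) + 12424) + 15015) - 17167 = ((1002 + 12424) + 15015) - 17167 = (13426 + 15015) - 17167 = 28441 - 17167 = 11274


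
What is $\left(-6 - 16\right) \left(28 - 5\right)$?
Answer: $-506$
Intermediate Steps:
$\left(-6 - 16\right) \left(28 - 5\right) = \left(-22\right) 23 = -506$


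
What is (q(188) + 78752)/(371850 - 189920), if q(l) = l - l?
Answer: 1712/3955 ≈ 0.43287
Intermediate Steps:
q(l) = 0
(q(188) + 78752)/(371850 - 189920) = (0 + 78752)/(371850 - 189920) = 78752/181930 = 78752*(1/181930) = 1712/3955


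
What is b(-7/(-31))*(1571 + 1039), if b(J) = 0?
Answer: 0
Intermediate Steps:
b(-7/(-31))*(1571 + 1039) = 0*(1571 + 1039) = 0*2610 = 0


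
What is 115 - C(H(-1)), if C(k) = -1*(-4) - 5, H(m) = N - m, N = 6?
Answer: 116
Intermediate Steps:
H(m) = 6 - m
C(k) = -1 (C(k) = 4 - 5 = -1)
115 - C(H(-1)) = 115 - 1*(-1) = 115 + 1 = 116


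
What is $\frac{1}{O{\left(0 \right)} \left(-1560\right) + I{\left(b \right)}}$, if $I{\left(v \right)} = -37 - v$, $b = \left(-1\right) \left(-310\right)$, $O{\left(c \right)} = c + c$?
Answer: $- \frac{1}{347} \approx -0.0028818$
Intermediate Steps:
$O{\left(c \right)} = 2 c$
$b = 310$
$\frac{1}{O{\left(0 \right)} \left(-1560\right) + I{\left(b \right)}} = \frac{1}{2 \cdot 0 \left(-1560\right) - 347} = \frac{1}{0 \left(-1560\right) - 347} = \frac{1}{0 - 347} = \frac{1}{-347} = - \frac{1}{347}$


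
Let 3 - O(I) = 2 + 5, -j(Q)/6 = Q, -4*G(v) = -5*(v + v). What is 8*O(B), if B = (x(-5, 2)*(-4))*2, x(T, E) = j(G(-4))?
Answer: -32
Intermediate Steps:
G(v) = 5*v/2 (G(v) = -(-5)*(v + v)/4 = -(-5)*2*v/4 = -(-5)*v/2 = 5*v/2)
j(Q) = -6*Q
x(T, E) = 60 (x(T, E) = -15*(-4) = -6*(-10) = 60)
B = -480 (B = (60*(-4))*2 = -240*2 = -480)
O(I) = -4 (O(I) = 3 - (2 + 5) = 3 - 1*7 = 3 - 7 = -4)
8*O(B) = 8*(-4) = -32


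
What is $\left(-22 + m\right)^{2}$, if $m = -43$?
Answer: $4225$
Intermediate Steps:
$\left(-22 + m\right)^{2} = \left(-22 - 43\right)^{2} = \left(-65\right)^{2} = 4225$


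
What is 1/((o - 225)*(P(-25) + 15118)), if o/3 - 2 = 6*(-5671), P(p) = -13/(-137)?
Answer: -137/211875398163 ≈ -6.4661e-10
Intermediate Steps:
P(p) = 13/137 (P(p) = -13*(-1/137) = 13/137)
o = -102072 (o = 6 + 3*(6*(-5671)) = 6 + 3*(-34026) = 6 - 102078 = -102072)
1/((o - 225)*(P(-25) + 15118)) = 1/((-102072 - 225)*(13/137 + 15118)) = 1/(-102297*2071179/137) = 1/(-211875398163/137) = -137/211875398163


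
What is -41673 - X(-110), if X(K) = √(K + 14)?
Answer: -41673 - 4*I*√6 ≈ -41673.0 - 9.798*I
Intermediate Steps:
X(K) = √(14 + K)
-41673 - X(-110) = -41673 - √(14 - 110) = -41673 - √(-96) = -41673 - 4*I*√6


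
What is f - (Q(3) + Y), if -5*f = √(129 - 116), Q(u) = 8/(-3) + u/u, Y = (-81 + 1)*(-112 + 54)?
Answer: -13915/3 - √13/5 ≈ -4639.1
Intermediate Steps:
Y = 4640 (Y = -80*(-58) = 4640)
Q(u) = -5/3 (Q(u) = 8*(-⅓) + 1 = -8/3 + 1 = -5/3)
f = -√13/5 (f = -√(129 - 116)/5 = -√13/5 ≈ -0.72111)
f - (Q(3) + Y) = -√13/5 - (-5/3 + 4640) = -√13/5 - 1*13915/3 = -√13/5 - 13915/3 = -13915/3 - √13/5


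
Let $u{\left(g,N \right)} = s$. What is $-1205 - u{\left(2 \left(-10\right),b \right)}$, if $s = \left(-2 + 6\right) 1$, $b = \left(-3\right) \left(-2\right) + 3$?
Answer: $-1209$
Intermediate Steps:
$b = 9$ ($b = 6 + 3 = 9$)
$s = 4$ ($s = 4 \cdot 1 = 4$)
$u{\left(g,N \right)} = 4$
$-1205 - u{\left(2 \left(-10\right),b \right)} = -1205 - 4 = -1209$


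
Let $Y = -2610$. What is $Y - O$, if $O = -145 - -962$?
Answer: $-3427$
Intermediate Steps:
$O = 817$ ($O = -145 + 962 = 817$)
$Y - O = -2610 - 817 = -3427$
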